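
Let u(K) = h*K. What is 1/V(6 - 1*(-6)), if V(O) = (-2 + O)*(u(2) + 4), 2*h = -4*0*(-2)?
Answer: 1/40 ≈ 0.025000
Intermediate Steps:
h = 0 (h = (-4*0*(-2))/2 = (0*(-2))/2 = (½)*0 = 0)
u(K) = 0 (u(K) = 0*K = 0)
V(O) = -8 + 4*O (V(O) = (-2 + O)*(0 + 4) = (-2 + O)*4 = -8 + 4*O)
1/V(6 - 1*(-6)) = 1/(-8 + 4*(6 - 1*(-6))) = 1/(-8 + 4*(6 + 6)) = 1/(-8 + 4*12) = 1/(-8 + 48) = 1/40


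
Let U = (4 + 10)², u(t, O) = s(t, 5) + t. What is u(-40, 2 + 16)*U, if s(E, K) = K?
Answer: -6860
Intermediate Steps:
u(t, O) = 5 + t
U = 196 (U = 14² = 196)
u(-40, 2 + 16)*U = (5 - 40)*196 = -35*196 = -6860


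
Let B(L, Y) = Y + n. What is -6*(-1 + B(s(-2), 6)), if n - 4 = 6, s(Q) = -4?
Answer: -90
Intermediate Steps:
n = 10 (n = 4 + 6 = 10)
B(L, Y) = 10 + Y (B(L, Y) = Y + 10 = 10 + Y)
-6*(-1 + B(s(-2), 6)) = -6*(-1 + (10 + 6)) = -6*(-1 + 16) = -6*15 = -90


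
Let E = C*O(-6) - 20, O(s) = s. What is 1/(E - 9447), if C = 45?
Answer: -1/9737 ≈ -0.00010270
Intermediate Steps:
E = -290 (E = 45*(-6) - 20 = -270 - 20 = -290)
1/(E - 9447) = 1/(-290 - 9447) = 1/(-9737) = -1/9737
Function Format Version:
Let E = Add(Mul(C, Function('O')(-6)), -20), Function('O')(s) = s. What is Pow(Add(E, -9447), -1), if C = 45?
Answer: Rational(-1, 9737) ≈ -0.00010270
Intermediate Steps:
E = -290 (E = Add(Mul(45, -6), -20) = Add(-270, -20) = -290)
Pow(Add(E, -9447), -1) = Pow(Add(-290, -9447), -1) = Pow(-9737, -1) = Rational(-1, 9737)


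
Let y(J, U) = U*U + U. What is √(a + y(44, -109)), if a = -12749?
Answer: I*√977 ≈ 31.257*I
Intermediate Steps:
y(J, U) = U + U² (y(J, U) = U² + U = U + U²)
√(a + y(44, -109)) = √(-12749 - 109*(1 - 109)) = √(-12749 - 109*(-108)) = √(-12749 + 11772) = √(-977) = I*√977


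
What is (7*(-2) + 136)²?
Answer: 14884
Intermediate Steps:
(7*(-2) + 136)² = (-14 + 136)² = 122² = 14884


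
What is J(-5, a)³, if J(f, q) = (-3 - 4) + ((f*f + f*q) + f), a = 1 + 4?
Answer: -1728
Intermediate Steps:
a = 5
J(f, q) = -7 + f + f² + f*q (J(f, q) = -7 + ((f² + f*q) + f) = -7 + (f + f² + f*q) = -7 + f + f² + f*q)
J(-5, a)³ = (-7 - 5 + (-5)² - 5*5)³ = (-7 - 5 + 25 - 25)³ = (-12)³ = -1728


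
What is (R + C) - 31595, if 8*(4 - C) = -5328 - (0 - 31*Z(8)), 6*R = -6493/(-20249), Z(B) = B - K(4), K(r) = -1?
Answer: -15045730241/485976 ≈ -30960.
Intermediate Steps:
Z(B) = 1 + B (Z(B) = B - 1*(-1) = B + 1 = 1 + B)
R = 6493/121494 (R = (-6493/(-20249))/6 = (-6493*(-1/20249))/6 = (1/6)*(6493/20249) = 6493/121494 ≈ 0.053443)
C = 5081/8 (C = 4 - (-5328 - (0 - 31*(1 + 8)))/8 = 4 - (-5328 - (0 - 31*9))/8 = 4 - (-5328 - (0 - 279))/8 = 4 - (-5328 - 1*(-279))/8 = 4 - (-5328 + 279)/8 = 4 - 1/8*(-5049) = 4 + 5049/8 = 5081/8 ≈ 635.13)
(R + C) - 31595 = (6493/121494 + 5081/8) - 31595 = 308681479/485976 - 31595 = -15045730241/485976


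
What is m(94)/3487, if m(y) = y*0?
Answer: 0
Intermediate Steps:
m(y) = 0
m(94)/3487 = 0/3487 = 0*(1/3487) = 0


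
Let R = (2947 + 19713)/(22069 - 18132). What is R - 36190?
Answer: -142457370/3937 ≈ -36184.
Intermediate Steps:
R = 22660/3937 ≈ 5.7557
R - 36190 = 22660/3937 - 36190 = -142457370/3937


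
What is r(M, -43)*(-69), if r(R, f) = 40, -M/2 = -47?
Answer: -2760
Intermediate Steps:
M = 94 (M = -2*(-47) = 94)
r(M, -43)*(-69) = 40*(-69) = -2760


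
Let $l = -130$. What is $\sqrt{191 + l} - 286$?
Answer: $-286 + \sqrt{61} \approx -278.19$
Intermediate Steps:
$\sqrt{191 + l} - 286 = \sqrt{191 - 130} - 286 = \sqrt{61} - 286 = -286 + \sqrt{61}$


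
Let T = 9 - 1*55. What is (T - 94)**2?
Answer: 19600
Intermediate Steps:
T = -46 (T = 9 - 55 = -46)
(T - 94)**2 = (-46 - 94)**2 = (-140)**2 = 19600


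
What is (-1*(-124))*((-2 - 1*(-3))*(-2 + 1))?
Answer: -124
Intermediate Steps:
(-1*(-124))*((-2 - 1*(-3))*(-2 + 1)) = 124*((-2 + 3)*(-1)) = 124*(1*(-1)) = 124*(-1) = -124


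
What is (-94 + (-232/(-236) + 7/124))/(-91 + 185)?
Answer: -680099/687704 ≈ -0.98894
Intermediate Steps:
(-94 + (-232/(-236) + 7/124))/(-91 + 185) = (-94 + (-232*(-1/236) + 7*(1/124)))/94 = (-94 + (58/59 + 7/124))*(1/94) = (-94 + 7605/7316)*(1/94) = -680099/7316*1/94 = -680099/687704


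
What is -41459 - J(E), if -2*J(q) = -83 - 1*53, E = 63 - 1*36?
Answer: -41527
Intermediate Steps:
E = 27 (E = 63 - 36 = 27)
J(q) = 68 (J(q) = -(-83 - 1*53)/2 = -(-83 - 53)/2 = -½*(-136) = 68)
-41459 - J(E) = -41459 - 1*68 = -41459 - 68 = -41527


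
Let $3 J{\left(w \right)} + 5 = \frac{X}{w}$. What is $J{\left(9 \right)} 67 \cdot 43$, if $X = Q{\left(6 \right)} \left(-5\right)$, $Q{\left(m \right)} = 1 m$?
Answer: $- \frac{72025}{9} \approx -8002.8$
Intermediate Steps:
$Q{\left(m \right)} = m$
$X = -30$ ($X = 6 \left(-5\right) = -30$)
$J{\left(w \right)} = - \frac{5}{3} - \frac{10}{w}$ ($J{\left(w \right)} = - \frac{5}{3} + \frac{\left(-30\right) \frac{1}{w}}{3} = - \frac{5}{3} - \frac{10}{w}$)
$J{\left(9 \right)} 67 \cdot 43 = \left(- \frac{5}{3} - \frac{10}{9}\right) 67 \cdot 43 = \left(- \frac{25}{9}\right) 67 \cdot 43 = \left(- \frac{1675}{9}\right) 43 = - \frac{72025}{9}$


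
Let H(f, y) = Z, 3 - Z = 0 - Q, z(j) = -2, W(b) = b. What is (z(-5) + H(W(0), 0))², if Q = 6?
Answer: 49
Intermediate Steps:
Z = 9 (Z = 3 - (0 - 1*6) = 3 - (0 - 6) = 3 - 1*(-6) = 3 + 6 = 9)
H(f, y) = 9
(z(-5) + H(W(0), 0))² = (-2 + 9)² = 7² = 49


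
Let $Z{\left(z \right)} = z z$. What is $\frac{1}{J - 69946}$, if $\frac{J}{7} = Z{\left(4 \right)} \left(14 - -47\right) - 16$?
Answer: $- \frac{1}{63226} \approx -1.5816 \cdot 10^{-5}$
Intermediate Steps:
$Z{\left(z \right)} = z^{2}$
$J = 6720$ ($J = 7 \left(4^{2} \left(14 - -47\right) - 16\right) = 7 \left(16 \left(14 + 47\right) - 16\right) = 7 \left(16 \cdot 61 - 16\right) = 7 \left(976 - 16\right) = 7 \cdot 960 = 6720$)
$\frac{1}{J - 69946} = \frac{1}{6720 - 69946} = \frac{1}{-63226} = - \frac{1}{63226}$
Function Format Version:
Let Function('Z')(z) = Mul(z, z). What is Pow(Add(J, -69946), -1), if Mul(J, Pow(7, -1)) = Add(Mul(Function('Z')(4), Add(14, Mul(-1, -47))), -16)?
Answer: Rational(-1, 63226) ≈ -1.5816e-5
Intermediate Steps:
Function('Z')(z) = Pow(z, 2)
J = 6720 (J = Mul(7, Add(Mul(Pow(4, 2), Add(14, Mul(-1, -47))), -16)) = Mul(7, Add(Mul(16, Add(14, 47)), -16)) = Mul(7, Add(Mul(16, 61), -16)) = Mul(7, Add(976, -16)) = Mul(7, 960) = 6720)
Pow(Add(J, -69946), -1) = Pow(Add(6720, -69946), -1) = Pow(-63226, -1) = Rational(-1, 63226)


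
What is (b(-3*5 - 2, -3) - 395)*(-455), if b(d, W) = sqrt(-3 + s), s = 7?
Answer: 178815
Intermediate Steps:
b(d, W) = 2 (b(d, W) = sqrt(-3 + 7) = sqrt(4) = 2)
(b(-3*5 - 2, -3) - 395)*(-455) = (2 - 395)*(-455) = -393*(-455) = 178815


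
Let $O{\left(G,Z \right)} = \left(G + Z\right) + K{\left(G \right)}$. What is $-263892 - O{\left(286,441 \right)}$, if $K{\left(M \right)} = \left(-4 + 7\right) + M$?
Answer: $-264908$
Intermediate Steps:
$K{\left(M \right)} = 3 + M$
$O{\left(G,Z \right)} = 3 + Z + 2 G$ ($O{\left(G,Z \right)} = \left(G + Z\right) + \left(3 + G\right) = 3 + Z + 2 G$)
$-263892 - O{\left(286,441 \right)} = -263892 - \left(3 + 441 + 2 \cdot 286\right) = -263892 - \left(3 + 441 + 572\right) = -263892 - 1016 = -264908$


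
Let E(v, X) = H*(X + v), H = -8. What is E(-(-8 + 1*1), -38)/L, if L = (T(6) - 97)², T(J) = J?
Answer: 248/8281 ≈ 0.029948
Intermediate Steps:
E(v, X) = -8*X - 8*v (E(v, X) = -8*(X + v) = -8*X - 8*v)
L = 8281 (L = (6 - 97)² = (-91)² = 8281)
E(-(-8 + 1*1), -38)/L = (-8*(-38) - (-8)*(-8 + 1*1))/8281 = (304 - (-8)*(-8 + 1))*(1/8281) = (304 - (-8)*(-7))*(1/8281) = (304 - 8*7)*(1/8281) = (304 - 56)*(1/8281) = 248*(1/8281) = 248/8281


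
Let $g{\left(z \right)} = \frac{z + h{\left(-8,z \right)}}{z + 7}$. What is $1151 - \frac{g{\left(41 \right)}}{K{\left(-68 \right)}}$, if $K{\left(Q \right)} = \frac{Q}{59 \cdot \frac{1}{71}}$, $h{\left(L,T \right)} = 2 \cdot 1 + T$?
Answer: $\frac{22228525}{19312} \approx 1151.0$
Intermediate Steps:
$h{\left(L,T \right)} = 2 + T$
$g{\left(z \right)} = \frac{2 + 2 z}{7 + z}$ ($g{\left(z \right)} = \frac{z + \left(2 + z\right)}{z + 7} = \frac{2 + 2 z}{7 + z}$)
$K{\left(Q \right)} = \frac{71 Q}{59}$ ($K{\left(Q \right)} = \frac{Q}{59 \cdot \frac{1}{71}} = \frac{Q}{\frac{59}{71}} = Q \frac{71}{59} = \frac{71 Q}{59}$)
$1151 - \frac{g{\left(41 \right)}}{K{\left(-68 \right)}} = 1151 - \frac{2 \frac{1}{7 + 41} \left(1 + 41\right)}{\frac{71}{59} \left(-68\right)} = 1151 - \frac{2 \cdot \frac{1}{48} \cdot 42}{- \frac{4828}{59}} = 1151 - 2 \cdot \frac{1}{48} \cdot 42 \left(- \frac{59}{4828}\right) = 1151 - \frac{7}{4} \left(- \frac{59}{4828}\right) = 1151 - - \frac{413}{19312} = 1151 + \frac{413}{19312} = \frac{22228525}{19312}$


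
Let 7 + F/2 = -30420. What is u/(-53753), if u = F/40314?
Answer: 30427/1083499221 ≈ 2.8082e-5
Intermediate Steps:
F = -60854 (F = -14 + 2*(-30420) = -14 - 60840 = -60854)
u = -30427/20157 (u = -60854/40314 = -60854*1/40314 = -30427/20157 ≈ -1.5095)
u/(-53753) = -30427/20157/(-53753) = -30427/20157*(-1/53753) = 30427/1083499221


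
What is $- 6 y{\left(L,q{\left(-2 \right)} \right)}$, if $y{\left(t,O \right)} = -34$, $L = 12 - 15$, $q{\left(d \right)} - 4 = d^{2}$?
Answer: $204$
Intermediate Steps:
$q{\left(d \right)} = 4 + d^{2}$
$L = -3$
$- 6 y{\left(L,q{\left(-2 \right)} \right)} = \left(-6\right) \left(-34\right) = 204$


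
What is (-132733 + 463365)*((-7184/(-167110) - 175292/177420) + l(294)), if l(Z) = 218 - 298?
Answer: -19837183987048072/741216405 ≈ -2.6763e+7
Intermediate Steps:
l(Z) = -80
(-132733 + 463365)*((-7184/(-167110) - 175292/177420) + l(294)) = (-132733 + 463365)*((-7184/(-167110) - 175292/177420) - 80) = 330632*((-7184*(-1/167110) - 175292*1/177420) - 80) = 330632*((3592/83555 - 43823/44355) - 80) = 330632*(-700461521/741216405 - 80) = 330632*(-59997773921/741216405) = -19837183987048072/741216405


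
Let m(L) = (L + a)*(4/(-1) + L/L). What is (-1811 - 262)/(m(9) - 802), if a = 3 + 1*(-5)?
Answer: 2073/823 ≈ 2.5188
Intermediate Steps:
a = -2 (a = 3 - 5 = -2)
m(L) = 6 - 3*L (m(L) = (L - 2)*(4/(-1) + L/L) = (-2 + L)*(4*(-1) + 1) = (-2 + L)*(-4 + 1) = (-2 + L)*(-3) = 6 - 3*L)
(-1811 - 262)/(m(9) - 802) = (-1811 - 262)/((6 - 3*9) - 802) = -2073/((6 - 27) - 802) = -2073/(-21 - 802) = -2073/(-823) = -2073*(-1/823) = 2073/823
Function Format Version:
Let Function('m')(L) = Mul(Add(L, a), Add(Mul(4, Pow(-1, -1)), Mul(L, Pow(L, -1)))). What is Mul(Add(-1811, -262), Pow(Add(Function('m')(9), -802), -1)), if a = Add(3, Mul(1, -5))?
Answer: Rational(2073, 823) ≈ 2.5188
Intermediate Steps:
a = -2 (a = Add(3, -5) = -2)
Function('m')(L) = Add(6, Mul(-3, L)) (Function('m')(L) = Mul(Add(L, -2), Add(Mul(4, Pow(-1, -1)), Mul(L, Pow(L, -1)))) = Mul(Add(-2, L), Add(Mul(4, -1), 1)) = Mul(Add(-2, L), Add(-4, 1)) = Mul(Add(-2, L), -3) = Add(6, Mul(-3, L)))
Mul(Add(-1811, -262), Pow(Add(Function('m')(9), -802), -1)) = Mul(Add(-1811, -262), Pow(Add(Add(6, Mul(-3, 9)), -802), -1)) = Mul(-2073, Pow(Add(Add(6, -27), -802), -1)) = Mul(-2073, Pow(Add(-21, -802), -1)) = Mul(-2073, Pow(-823, -1)) = Mul(-2073, Rational(-1, 823)) = Rational(2073, 823)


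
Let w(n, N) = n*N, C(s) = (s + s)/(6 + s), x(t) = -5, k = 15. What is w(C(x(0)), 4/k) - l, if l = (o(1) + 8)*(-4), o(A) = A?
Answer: 100/3 ≈ 33.333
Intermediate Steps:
C(s) = 2*s/(6 + s) (C(s) = (2*s)/(6 + s) = 2*s/(6 + s))
w(n, N) = N*n
l = -36 (l = (1 + 8)*(-4) = 9*(-4) = -36)
w(C(x(0)), 4/k) - l = (4/15)*(2*(-5)/(6 - 5)) - 1*(-36) = (4*(1/15))*(2*(-5)/1) + 36 = 4*(2*(-5)*1)/15 + 36 = (4/15)*(-10) + 36 = -8/3 + 36 = 100/3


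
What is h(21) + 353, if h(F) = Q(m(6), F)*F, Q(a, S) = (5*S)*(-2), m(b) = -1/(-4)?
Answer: -4057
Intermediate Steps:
m(b) = ¼ (m(b) = -1*(-¼) = ¼)
Q(a, S) = -10*S
h(F) = -10*F² (h(F) = (-10*F)*F = -10*F²)
h(21) + 353 = -10*21² + 353 = -10*441 + 353 = -4410 + 353 = -4057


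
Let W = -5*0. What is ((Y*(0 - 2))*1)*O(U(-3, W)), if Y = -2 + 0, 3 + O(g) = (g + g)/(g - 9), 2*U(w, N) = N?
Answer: -12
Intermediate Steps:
W = 0
U(w, N) = N/2
O(g) = -3 + 2*g/(-9 + g) (O(g) = -3 + (g + g)/(g - 9) = -3 + (2*g)/(-9 + g) = -3 + 2*g/(-9 + g))
Y = -2
((Y*(0 - 2))*1)*O(U(-3, W)) = (-2*(0 - 2)*1)*((27 - 0/2)/(-9 + (½)*0)) = (-2*(-2)*1)*((27 - 1*0)/(-9 + 0)) = (4*1)*((27 + 0)/(-9)) = 4*(-⅑*27) = 4*(-3) = -12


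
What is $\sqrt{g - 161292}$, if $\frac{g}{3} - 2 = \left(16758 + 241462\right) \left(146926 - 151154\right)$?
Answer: $3 i \sqrt{363935974} \approx 57231.0 i$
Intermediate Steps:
$g = -3275262474$ ($g = 6 + 3 \left(16758 + 241462\right) \left(146926 - 151154\right) = 6 + 3 \cdot 258220 \left(-4228\right) = 6 + 3 \left(-1091754160\right) = 6 - 3275262480 = -3275262474$)
$\sqrt{g - 161292} = \sqrt{-3275262474 - 161292} = \sqrt{-3275423766} = 3 i \sqrt{363935974}$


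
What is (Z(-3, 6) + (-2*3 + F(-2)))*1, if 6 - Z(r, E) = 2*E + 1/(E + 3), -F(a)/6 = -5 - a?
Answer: 53/9 ≈ 5.8889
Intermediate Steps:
F(a) = 30 + 6*a (F(a) = -6*(-5 - a) = 30 + 6*a)
Z(r, E) = 6 - 1/(3 + E) - 2*E (Z(r, E) = 6 - (2*E + 1/(E + 3)) = 6 - (2*E + 1/(3 + E)) = 6 - (1/(3 + E) + 2*E) = 6 + (-1/(3 + E) - 2*E) = 6 - 1/(3 + E) - 2*E)
(Z(-3, 6) + (-2*3 + F(-2)))*1 = ((17 - 2*6²)/(3 + 6) + (-2*3 + (30 + 6*(-2))))*1 = ((17 - 2*36)/9 + (-6 + (30 - 12)))*1 = ((17 - 72)/9 + (-6 + 18))*1 = ((⅑)*(-55) + 12)*1 = (-55/9 + 12)*1 = (53/9)*1 = 53/9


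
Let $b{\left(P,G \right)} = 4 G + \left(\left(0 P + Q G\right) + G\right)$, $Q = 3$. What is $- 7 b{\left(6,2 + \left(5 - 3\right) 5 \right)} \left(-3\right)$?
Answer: $2016$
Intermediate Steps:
$b{\left(P,G \right)} = 8 G$ ($b{\left(P,G \right)} = 4 G + \left(\left(0 P + 3 G\right) + G\right) = 4 G + \left(\left(0 + 3 G\right) + G\right) = 4 G + \left(3 G + G\right) = 4 G + 4 G = 8 G$)
$- 7 b{\left(6,2 + \left(5 - 3\right) 5 \right)} \left(-3\right) = - 7 \cdot 8 \left(2 + \left(5 - 3\right) 5\right) \left(-3\right) = - 7 \cdot 8 \left(2 + 2 \cdot 5\right) \left(-3\right) = - 7 \cdot 8 \left(2 + 10\right) \left(-3\right) = - 7 \cdot 8 \cdot 12 \left(-3\right) = \left(-7\right) 96 \left(-3\right) = \left(-672\right) \left(-3\right) = 2016$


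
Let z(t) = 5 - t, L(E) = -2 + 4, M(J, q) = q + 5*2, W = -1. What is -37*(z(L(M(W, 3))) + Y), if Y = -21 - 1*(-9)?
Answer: 333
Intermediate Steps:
M(J, q) = 10 + q (M(J, q) = q + 10 = 10 + q)
L(E) = 2
Y = -12 (Y = -21 + 9 = -12)
-37*(z(L(M(W, 3))) + Y) = -37*((5 - 1*2) - 12) = -37*((5 - 2) - 12) = -37*(3 - 12) = -37*(-9) = 333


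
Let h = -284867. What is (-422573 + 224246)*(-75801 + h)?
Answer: 71530202436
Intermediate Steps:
(-422573 + 224246)*(-75801 + h) = (-422573 + 224246)*(-75801 - 284867) = -198327*(-360668) = 71530202436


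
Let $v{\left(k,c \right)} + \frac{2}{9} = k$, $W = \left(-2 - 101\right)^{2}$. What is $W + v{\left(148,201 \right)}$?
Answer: $\frac{96811}{9} \approx 10757.0$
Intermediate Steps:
$W = 10609$ ($W = \left(-103\right)^{2} = 10609$)
$v{\left(k,c \right)} = - \frac{2}{9} + k$
$W + v{\left(148,201 \right)} = 10609 + \left(- \frac{2}{9} + 148\right) = 10609 + \frac{1330}{9} = \frac{96811}{9}$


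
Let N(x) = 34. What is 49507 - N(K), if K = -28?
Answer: 49473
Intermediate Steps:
49507 - N(K) = 49507 - 1*34 = 49507 - 34 = 49473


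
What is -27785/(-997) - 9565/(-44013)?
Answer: 1232437510/43880961 ≈ 28.086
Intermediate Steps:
-27785/(-997) - 9565/(-44013) = -27785*(-1/997) - 9565*(-1/44013) = 27785/997 + 9565/44013 = 1232437510/43880961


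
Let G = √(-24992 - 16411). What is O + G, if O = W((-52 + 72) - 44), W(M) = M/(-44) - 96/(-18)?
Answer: 194/33 + I*√41403 ≈ 5.8788 + 203.48*I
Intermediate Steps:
W(M) = 16/3 - M/44 (W(M) = M*(-1/44) - 96*(-1/18) = -M/44 + 16/3 = 16/3 - M/44)
G = I*√41403 (G = √(-41403) = I*√41403 ≈ 203.48*I)
O = 194/33 (O = 16/3 - ((-52 + 72) - 44)/44 = 16/3 - (20 - 44)/44 = 16/3 - 1/44*(-24) = 16/3 + 6/11 = 194/33 ≈ 5.8788)
O + G = 194/33 + I*√41403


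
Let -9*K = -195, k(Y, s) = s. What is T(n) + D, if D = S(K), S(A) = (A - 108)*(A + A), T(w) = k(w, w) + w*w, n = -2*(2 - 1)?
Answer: -33652/9 ≈ -3739.1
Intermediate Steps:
K = 65/3 (K = -⅑*(-195) = 65/3 ≈ 21.667)
n = -2 (n = -2*1 = -2)
T(w) = w + w² (T(w) = w + w*w = w + w²)
S(A) = 2*A*(-108 + A) (S(A) = (-108 + A)*(2*A) = 2*A*(-108 + A))
D = -33670/9 (D = 2*(65/3)*(-108 + 65/3) = 2*(65/3)*(-259/3) = -33670/9 ≈ -3741.1)
T(n) + D = -2*(1 - 2) - 33670/9 = -2*(-1) - 33670/9 = 2 - 33670/9 = -33652/9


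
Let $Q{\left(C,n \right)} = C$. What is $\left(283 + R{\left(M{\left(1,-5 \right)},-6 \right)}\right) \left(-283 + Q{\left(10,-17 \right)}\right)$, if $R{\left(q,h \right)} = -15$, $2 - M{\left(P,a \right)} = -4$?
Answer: $-73164$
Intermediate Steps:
$M{\left(P,a \right)} = 6$ ($M{\left(P,a \right)} = 2 - -4 = 2 + 4 = 6$)
$\left(283 + R{\left(M{\left(1,-5 \right)},-6 \right)}\right) \left(-283 + Q{\left(10,-17 \right)}\right) = \left(283 - 15\right) \left(-283 + 10\right) = 268 \left(-273\right) = -73164$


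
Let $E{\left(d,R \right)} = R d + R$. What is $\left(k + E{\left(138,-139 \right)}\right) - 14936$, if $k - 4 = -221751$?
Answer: $-256004$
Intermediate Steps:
$k = -221747$ ($k = 4 - 221751 = -221747$)
$E{\left(d,R \right)} = R + R d$
$\left(k + E{\left(138,-139 \right)}\right) - 14936 = \left(-221747 - 139 \left(1 + 138\right)\right) - 14936 = \left(-221747 - 19321\right) - 14936 = -241068 - 14936 = -256004$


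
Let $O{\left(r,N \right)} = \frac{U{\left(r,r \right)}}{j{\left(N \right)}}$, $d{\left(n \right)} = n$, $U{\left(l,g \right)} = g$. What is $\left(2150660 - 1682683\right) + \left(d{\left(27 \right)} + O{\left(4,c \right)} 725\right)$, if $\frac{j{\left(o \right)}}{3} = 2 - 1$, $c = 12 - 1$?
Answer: $\frac{1406912}{3} \approx 4.6897 \cdot 10^{5}$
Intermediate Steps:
$c = 11$
$j{\left(o \right)} = 3$ ($j{\left(o \right)} = 3 \left(2 - 1\right) = 3 \cdot 1 = 3$)
$O{\left(r,N \right)} = \frac{r}{3}$
$\left(2150660 - 1682683\right) + \left(d{\left(27 \right)} + O{\left(4,c \right)} 725\right) = \left(2150660 - 1682683\right) + \left(27 + \frac{1}{3} \cdot 4 \cdot 725\right) = \left(2150660 - 1682683\right) + \left(27 + \frac{4}{3} \cdot 725\right) = 467977 + \left(27 + \frac{2900}{3}\right) = 467977 + \frac{2981}{3} = \frac{1406912}{3}$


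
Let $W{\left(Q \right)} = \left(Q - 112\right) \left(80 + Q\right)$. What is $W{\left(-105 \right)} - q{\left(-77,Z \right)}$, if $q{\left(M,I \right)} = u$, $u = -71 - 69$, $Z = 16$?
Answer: $5565$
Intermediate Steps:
$u = -140$
$W{\left(Q \right)} = \left(-112 + Q\right) \left(80 + Q\right)$
$q{\left(M,I \right)} = -140$
$W{\left(-105 \right)} - q{\left(-77,Z \right)} = \left(-8960 + \left(-105\right)^{2} - -3360\right) - -140 = \left(-8960 + 11025 + 3360\right) + 140 = 5425 + 140 = 5565$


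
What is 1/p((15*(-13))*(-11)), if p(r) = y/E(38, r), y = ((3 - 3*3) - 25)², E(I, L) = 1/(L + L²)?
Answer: 1/4423646370 ≈ 2.2606e-10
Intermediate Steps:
y = 961 (y = ((3 - 9) - 25)² = (-6 - 25)² = (-31)² = 961)
p(r) = 961*r*(1 + r) (p(r) = 961/((1/(r*(1 + r)))) = 961*(r*(1 + r)) = 961*r*(1 + r))
1/p((15*(-13))*(-11)) = 1/(961*((15*(-13))*(-11))*(1 + (15*(-13))*(-11))) = 1/(961*(-195*(-11))*(1 - 195*(-11))) = 1/(961*2145*(1 + 2145)) = 1/(961*2145*2146) = 1/4423646370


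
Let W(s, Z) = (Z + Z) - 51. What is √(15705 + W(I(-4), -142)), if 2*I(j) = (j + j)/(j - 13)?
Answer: √15370 ≈ 123.98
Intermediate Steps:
I(j) = j/(-13 + j) (I(j) = ((j + j)/(j - 13))/2 = ((2*j)/(-13 + j))/2 = (2*j/(-13 + j))/2 = j/(-13 + j))
W(s, Z) = -51 + 2*Z (W(s, Z) = 2*Z - 51 = -51 + 2*Z)
√(15705 + W(I(-4), -142)) = √(15705 + (-51 + 2*(-142))) = √(15705 + (-51 - 284)) = √(15705 - 335) = √15370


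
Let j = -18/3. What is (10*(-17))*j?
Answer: 1020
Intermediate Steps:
j = -6 (j = -18*1/3 = -6)
(10*(-17))*j = (10*(-17))*(-6) = -170*(-6) = 1020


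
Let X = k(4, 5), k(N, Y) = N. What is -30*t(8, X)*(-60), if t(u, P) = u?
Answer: 14400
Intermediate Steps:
X = 4
-30*t(8, X)*(-60) = -30*8*(-60) = -240*(-60) = 14400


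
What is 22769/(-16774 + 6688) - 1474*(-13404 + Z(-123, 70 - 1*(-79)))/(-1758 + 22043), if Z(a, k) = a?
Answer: 200640847463/204594510 ≈ 980.68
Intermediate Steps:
22769/(-16774 + 6688) - 1474*(-13404 + Z(-123, 70 - 1*(-79)))/(-1758 + 22043) = 22769/(-16774 + 6688) - 1474*(-13404 - 123)/(-1758 + 22043) = 22769/(-10086) - 1474/(20285/(-13527)) = 22769*(-1/10086) - 1474/(20285*(-1/13527)) = -22769/10086 - 1474/(-20285/13527) = -22769/10086 - 1474*(-13527/20285) = -22769/10086 + 19938798/20285 = 200640847463/204594510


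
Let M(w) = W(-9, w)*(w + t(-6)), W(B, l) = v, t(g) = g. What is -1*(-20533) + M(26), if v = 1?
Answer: 20553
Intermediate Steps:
W(B, l) = 1
M(w) = -6 + w (M(w) = 1*(w - 6) = 1*(-6 + w) = -6 + w)
-1*(-20533) + M(26) = -1*(-20533) + (-6 + 26) = 20533 + 20 = 20553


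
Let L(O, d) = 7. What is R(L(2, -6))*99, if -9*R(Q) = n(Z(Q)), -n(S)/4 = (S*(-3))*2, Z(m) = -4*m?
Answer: 7392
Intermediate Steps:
n(S) = 24*S (n(S) = -4*S*(-3)*2 = -4*(-3*S)*2 = -(-24)*S = 24*S)
R(Q) = 32*Q/3 (R(Q) = -8*(-4*Q)/3 = -(-32)*Q/3 = 32*Q/3)
R(L(2, -6))*99 = ((32/3)*7)*99 = (224/3)*99 = 7392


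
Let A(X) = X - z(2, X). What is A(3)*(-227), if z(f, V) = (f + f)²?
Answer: 2951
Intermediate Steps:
z(f, V) = 4*f² (z(f, V) = (2*f)² = 4*f²)
A(X) = -16 + X (A(X) = X - 4*2² = X - 4*4 = X - 1*16 = X - 16 = -16 + X)
A(3)*(-227) = (-16 + 3)*(-227) = -13*(-227) = 2951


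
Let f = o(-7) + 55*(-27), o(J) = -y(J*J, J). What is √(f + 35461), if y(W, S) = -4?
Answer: 2*√8495 ≈ 184.34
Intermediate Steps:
o(J) = 4 (o(J) = -1*(-4) = 4)
f = -1481 (f = 4 + 55*(-27) = 4 - 1485 = -1481)
√(f + 35461) = √(-1481 + 35461) = √33980 = 2*√8495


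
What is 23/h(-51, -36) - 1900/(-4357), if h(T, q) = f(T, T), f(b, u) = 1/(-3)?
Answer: -298733/4357 ≈ -68.564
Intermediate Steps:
f(b, u) = -⅓
h(T, q) = -⅓
23/h(-51, -36) - 1900/(-4357) = 23/(-⅓) - 1900/(-4357) = 23*(-3) - 1900*(-1/4357) = -69 + 1900/4357 = -298733/4357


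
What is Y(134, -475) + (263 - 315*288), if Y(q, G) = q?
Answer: -90323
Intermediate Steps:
Y(134, -475) + (263 - 315*288) = 134 + (263 - 315*288) = 134 + (263 - 90720) = 134 - 90457 = -90323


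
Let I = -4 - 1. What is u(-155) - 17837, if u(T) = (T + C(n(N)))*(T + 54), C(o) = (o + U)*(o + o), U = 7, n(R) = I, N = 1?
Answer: -162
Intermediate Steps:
I = -5
n(R) = -5
C(o) = 2*o*(7 + o) (C(o) = (o + 7)*(o + o) = (7 + o)*(2*o) = 2*o*(7 + o))
u(T) = (-20 + T)*(54 + T) (u(T) = (T + 2*(-5)*(7 - 5))*(T + 54) = (T + 2*(-5)*2)*(54 + T) = (T - 20)*(54 + T) = (-20 + T)*(54 + T))
u(-155) - 17837 = (-1080 + (-155)**2 + 34*(-155)) - 17837 = (-1080 + 24025 - 5270) - 17837 = 17675 - 17837 = -162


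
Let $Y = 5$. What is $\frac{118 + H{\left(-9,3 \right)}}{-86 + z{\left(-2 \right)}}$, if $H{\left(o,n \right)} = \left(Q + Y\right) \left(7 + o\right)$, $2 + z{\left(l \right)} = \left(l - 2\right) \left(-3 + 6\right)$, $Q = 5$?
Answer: $- \frac{49}{50} \approx -0.98$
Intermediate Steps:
$z{\left(l \right)} = -8 + 3 l$ ($z{\left(l \right)} = -2 + \left(l - 2\right) \left(-3 + 6\right) = -2 + \left(-2 + l\right) 3 = -2 + \left(-6 + 3 l\right) = -8 + 3 l$)
$H{\left(o,n \right)} = 70 + 10 o$ ($H{\left(o,n \right)} = \left(5 + 5\right) \left(7 + o\right) = 10 \left(7 + o\right) = 70 + 10 o$)
$\frac{118 + H{\left(-9,3 \right)}}{-86 + z{\left(-2 \right)}} = \frac{118 + \left(70 + 10 \left(-9\right)\right)}{-86 + \left(-8 + 3 \left(-2\right)\right)} = \frac{118 + \left(70 - 90\right)}{-86 - 14} = \frac{118 - 20}{-86 - 14} = \frac{98}{-100} = 98 \left(- \frac{1}{100}\right) = - \frac{49}{50}$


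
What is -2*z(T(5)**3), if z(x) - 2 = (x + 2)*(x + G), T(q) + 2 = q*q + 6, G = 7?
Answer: -1190085676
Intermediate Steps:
T(q) = 4 + q**2 (T(q) = -2 + (q*q + 6) = -2 + (q**2 + 6) = -2 + (6 + q**2) = 4 + q**2)
z(x) = 2 + (2 + x)*(7 + x) (z(x) = 2 + (x + 2)*(x + 7) = 2 + (2 + x)*(7 + x))
-2*z(T(5)**3) = -2*(16 + ((4 + 5**2)**3)**2 + 9*(4 + 5**2)**3) = -2*(16 + ((4 + 25)**3)**2 + 9*(4 + 25)**3) = -2*(16 + (29**3)**2 + 9*29**3) = -2*(16 + 24389**2 + 9*24389) = -2*(16 + 594823321 + 219501) = -2*595042838 = -1190085676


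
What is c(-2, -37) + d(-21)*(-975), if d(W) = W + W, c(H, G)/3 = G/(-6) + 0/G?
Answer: 81937/2 ≈ 40969.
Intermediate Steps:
c(H, G) = -G/2 (c(H, G) = 3*(G/(-6) + 0/G) = 3*(G*(-⅙) + 0) = 3*(-G/6 + 0) = 3*(-G/6) = -G/2)
d(W) = 2*W
c(-2, -37) + d(-21)*(-975) = -½*(-37) + (2*(-21))*(-975) = 37/2 - 42*(-975) = 37/2 + 40950 = 81937/2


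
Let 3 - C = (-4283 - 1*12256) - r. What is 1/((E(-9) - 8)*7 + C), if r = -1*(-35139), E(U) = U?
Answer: 1/51562 ≈ 1.9394e-5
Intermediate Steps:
r = 35139
C = 51681 (C = 3 - ((-4283 - 1*12256) - 1*35139) = 3 - ((-4283 - 12256) - 35139) = 3 - (-16539 - 35139) = 3 - 1*(-51678) = 3 + 51678 = 51681)
1/((E(-9) - 8)*7 + C) = 1/((-9 - 8)*7 + 51681) = 1/(-17*7 + 51681) = 1/(-119 + 51681) = 1/51562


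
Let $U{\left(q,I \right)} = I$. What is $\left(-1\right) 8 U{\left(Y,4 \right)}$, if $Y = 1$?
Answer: $-32$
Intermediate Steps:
$\left(-1\right) 8 U{\left(Y,4 \right)} = \left(-1\right) 8 \cdot 4 = \left(-8\right) 4 = -32$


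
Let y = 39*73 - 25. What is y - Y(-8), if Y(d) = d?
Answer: 2830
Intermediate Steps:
y = 2822 (y = 2847 - 25 = 2822)
y - Y(-8) = 2822 - 1*(-8) = 2822 + 8 = 2830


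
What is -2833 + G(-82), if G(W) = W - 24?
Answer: -2939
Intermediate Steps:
G(W) = -24 + W
-2833 + G(-82) = -2833 + (-24 - 82) = -2833 - 106 = -2939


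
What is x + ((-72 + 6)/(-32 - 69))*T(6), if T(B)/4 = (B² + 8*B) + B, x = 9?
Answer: 24669/101 ≈ 244.25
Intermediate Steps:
T(B) = 4*B² + 36*B (T(B) = 4*((B² + 8*B) + B) = 4*(B² + 9*B) = 4*B² + 36*B)
x + ((-72 + 6)/(-32 - 69))*T(6) = 9 + ((-72 + 6)/(-32 - 69))*(4*6*(9 + 6)) = 9 + (-66/(-101))*(4*6*15) = 9 - 66*(-1/101)*360 = 9 + (66/101)*360 = 9 + 23760/101 = 24669/101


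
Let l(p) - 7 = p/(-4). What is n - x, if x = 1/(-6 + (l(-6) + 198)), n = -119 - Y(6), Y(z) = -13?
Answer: -42508/401 ≈ -106.01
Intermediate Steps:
l(p) = 7 - p/4 (l(p) = 7 + p/(-4) = 7 + p*(-1/4) = 7 - p/4)
n = -106 (n = -119 - 1*(-13) = -119 + 13 = -106)
x = 2/401 (x = 1/(-6 + ((7 - 1/4*(-6)) + 198)) = 1/(-6 + ((7 + 3/2) + 198)) = 1/(-6 + (17/2 + 198)) = 1/(-6 + 413/2) = 1/(401/2) = 2/401 ≈ 0.0049875)
n - x = -106 - 1*2/401 = -106 - 2/401 = -42508/401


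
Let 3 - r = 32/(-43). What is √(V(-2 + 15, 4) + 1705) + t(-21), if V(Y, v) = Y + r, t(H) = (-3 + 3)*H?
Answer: √3183505/43 ≈ 41.494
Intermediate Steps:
t(H) = 0 (t(H) = 0*H = 0)
r = 161/43 (r = 3 - 32/(-43) = 3 - 32*(-1)/43 = 3 - 1*(-32/43) = 3 + 32/43 = 161/43 ≈ 3.7442)
V(Y, v) = 161/43 + Y (V(Y, v) = Y + 161/43 = 161/43 + Y)
√(V(-2 + 15, 4) + 1705) + t(-21) = √((161/43 + (-2 + 15)) + 1705) + 0 = √((161/43 + 13) + 1705) + 0 = √(720/43 + 1705) + 0 = √(74035/43) + 0 = √3183505/43 + 0 = √3183505/43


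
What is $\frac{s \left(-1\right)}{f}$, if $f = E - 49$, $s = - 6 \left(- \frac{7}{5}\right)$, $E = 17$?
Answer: $\frac{21}{80} \approx 0.2625$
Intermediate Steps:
$s = \frac{42}{5}$ ($s = - 6 \left(\left(-7\right) \frac{1}{5}\right) = \left(-6\right) \left(- \frac{7}{5}\right) = \frac{42}{5} \approx 8.4$)
$f = -32$ ($f = 17 - 49 = -32$)
$\frac{s \left(-1\right)}{f} = \frac{\frac{42}{5} \left(-1\right)}{-32} = \left(- \frac{42}{5}\right) \left(- \frac{1}{32}\right) = \frac{21}{80}$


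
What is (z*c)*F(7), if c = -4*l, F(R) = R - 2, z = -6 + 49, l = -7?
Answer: 6020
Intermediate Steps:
z = 43
F(R) = -2 + R
c = 28 (c = -4*(-7) = 28)
(z*c)*F(7) = (43*28)*(-2 + 7) = 1204*5 = 6020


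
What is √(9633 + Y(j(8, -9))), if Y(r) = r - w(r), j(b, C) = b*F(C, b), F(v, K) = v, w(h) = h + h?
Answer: √9705 ≈ 98.514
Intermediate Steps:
w(h) = 2*h
j(b, C) = C*b (j(b, C) = b*C = C*b)
Y(r) = -r (Y(r) = r - 2*r = -r)
√(9633 + Y(j(8, -9))) = √(9633 - (-9)*8) = √(9633 - 1*(-72)) = √(9633 + 72) = √9705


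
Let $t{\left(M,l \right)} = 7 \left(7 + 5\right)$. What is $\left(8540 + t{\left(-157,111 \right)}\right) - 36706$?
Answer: $-28082$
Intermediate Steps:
$t{\left(M,l \right)} = 84$ ($t{\left(M,l \right)} = 7 \cdot 12 = 84$)
$\left(8540 + t{\left(-157,111 \right)}\right) - 36706 = \left(8540 + 84\right) - 36706 = 8624 - 36706 = -28082$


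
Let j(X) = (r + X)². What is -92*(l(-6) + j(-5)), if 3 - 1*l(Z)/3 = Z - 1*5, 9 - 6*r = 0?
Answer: -4991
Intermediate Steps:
r = 3/2 (r = 3/2 - ⅙*0 = 3/2 + 0 = 3/2 ≈ 1.5000)
l(Z) = 24 - 3*Z (l(Z) = 9 - 3*(Z - 1*5) = 9 - 3*(Z - 5) = 9 - 3*(-5 + Z) = 9 + (15 - 3*Z) = 24 - 3*Z)
j(X) = (3/2 + X)²
-92*(l(-6) + j(-5)) = -92*((24 - 3*(-6)) + (3 + 2*(-5))²/4) = -92*((24 + 18) + (3 - 10)²/4) = -92*(42 + (¼)*(-7)²) = -92*(42 + (¼)*49) = -92*(42 + 49/4) = -92*217/4 = -4991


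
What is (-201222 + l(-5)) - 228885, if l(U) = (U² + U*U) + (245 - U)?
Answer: -429807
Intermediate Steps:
l(U) = 245 - U + 2*U² (l(U) = (U² + U²) + (245 - U) = 2*U² + (245 - U) = 245 - U + 2*U²)
(-201222 + l(-5)) - 228885 = (-201222 + (245 - 1*(-5) + 2*(-5)²)) - 228885 = (-201222 + (245 + 5 + 2*25)) - 228885 = (-201222 + (245 + 5 + 50)) - 228885 = (-201222 + 300) - 228885 = -200922 - 228885 = -429807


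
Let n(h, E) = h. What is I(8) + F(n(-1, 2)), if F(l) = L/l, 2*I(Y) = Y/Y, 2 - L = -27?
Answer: -57/2 ≈ -28.500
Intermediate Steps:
L = 29 (L = 2 - 1*(-27) = 2 + 27 = 29)
I(Y) = 1/2 (I(Y) = (Y/Y)/2 = (1/2)*1 = 1/2)
F(l) = 29/l
I(8) + F(n(-1, 2)) = 1/2 + 29/(-1) = 1/2 + 29*(-1) = 1/2 - 29 = -57/2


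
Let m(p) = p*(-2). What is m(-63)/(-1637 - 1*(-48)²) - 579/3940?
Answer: -396897/2218220 ≈ -0.17893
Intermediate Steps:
m(p) = -2*p
m(-63)/(-1637 - 1*(-48)²) - 579/3940 = (-2*(-63))/(-1637 - 1*(-48)²) - 579/3940 = 126/(-1637 - 1*2304) - 579*1/3940 = 126/(-1637 - 2304) - 579/3940 = 126/(-3941) - 579/3940 = 126*(-1/3941) - 579/3940 = -18/563 - 579/3940 = -396897/2218220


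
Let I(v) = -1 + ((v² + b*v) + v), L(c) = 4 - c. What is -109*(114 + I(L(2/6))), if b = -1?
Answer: -124042/9 ≈ -13782.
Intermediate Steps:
I(v) = -1 + v² (I(v) = -1 + ((v² - v) + v) = -1 + v²)
-109*(114 + I(L(2/6))) = -109*(114 + (-1 + (4 - 2/6)²)) = -109*(114 + (-1 + (4 - 1*⅓)²)) = -109*(114 + (-1 + (4 - ⅓)²)) = -109*(114 + (-1 + (11/3)²)) = -109*(114 + (-1 + 121/9)) = -109*(114 + 112/9) = -109*1138/9 = -124042/9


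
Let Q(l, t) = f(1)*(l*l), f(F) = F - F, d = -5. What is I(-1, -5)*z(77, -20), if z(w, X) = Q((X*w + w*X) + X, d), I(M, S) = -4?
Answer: 0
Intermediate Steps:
f(F) = 0
Q(l, t) = 0 (Q(l, t) = 0*(l*l) = 0*l² = 0)
z(w, X) = 0
I(-1, -5)*z(77, -20) = -4*0 = 0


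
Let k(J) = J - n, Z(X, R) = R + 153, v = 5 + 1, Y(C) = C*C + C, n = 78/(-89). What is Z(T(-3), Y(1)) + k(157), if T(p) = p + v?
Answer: 27846/89 ≈ 312.88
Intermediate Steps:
n = -78/89 (n = 78*(-1/89) = -78/89 ≈ -0.87640)
Y(C) = C + C**2 (Y(C) = C**2 + C = C + C**2)
v = 6
T(p) = 6 + p (T(p) = p + 6 = 6 + p)
Z(X, R) = 153 + R
k(J) = 78/89 + J (k(J) = J - 1*(-78/89) = J + 78/89 = 78/89 + J)
Z(T(-3), Y(1)) + k(157) = (153 + 1*(1 + 1)) + (78/89 + 157) = (153 + 1*2) + 14051/89 = (153 + 2) + 14051/89 = 155 + 14051/89 = 27846/89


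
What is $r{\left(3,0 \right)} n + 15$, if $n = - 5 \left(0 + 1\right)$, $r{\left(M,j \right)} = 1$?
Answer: $10$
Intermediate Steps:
$n = -5$ ($n = \left(-5\right) 1 = -5$)
$r{\left(3,0 \right)} n + 15 = 1 \left(-5\right) + 15 = -5 + 15 = 10$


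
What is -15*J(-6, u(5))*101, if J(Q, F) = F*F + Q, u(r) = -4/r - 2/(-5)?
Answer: 44238/5 ≈ 8847.6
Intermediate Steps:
u(r) = 2/5 - 4/r (u(r) = -4/r - 2*(-1/5) = -4/r + 2/5 = 2/5 - 4/r)
J(Q, F) = Q + F**2 (J(Q, F) = F**2 + Q = Q + F**2)
-15*J(-6, u(5))*101 = -15*(-6 + (2/5 - 4/5)**2)*101 = -15*(-6 + (-2/5)**2)*101 = -15*(-6 + 4/25)*101 = -15*(-146/25)*101 = (438/5)*101 = 44238/5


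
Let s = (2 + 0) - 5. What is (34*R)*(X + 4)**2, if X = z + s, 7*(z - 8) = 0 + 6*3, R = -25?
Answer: -5576850/49 ≈ -1.1381e+5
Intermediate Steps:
z = 74/7 (z = 8 + (0 + 6*3)/7 = 8 + (0 + 18)/7 = 8 + (1/7)*18 = 8 + 18/7 = 74/7 ≈ 10.571)
s = -3 (s = 2 - 5 = -3)
X = 53/7 (X = 74/7 - 3 = 53/7 ≈ 7.5714)
(34*R)*(X + 4)**2 = (34*(-25))*(53/7 + 4)**2 = -850*(81/7)**2 = -850*6561/49 = -5576850/49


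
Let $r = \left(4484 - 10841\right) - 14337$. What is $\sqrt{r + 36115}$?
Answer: $\sqrt{15421} \approx 124.18$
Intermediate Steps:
$r = -20694$ ($r = -6357 - 14337 = -20694$)
$\sqrt{r + 36115} = \sqrt{-20694 + 36115} = \sqrt{15421}$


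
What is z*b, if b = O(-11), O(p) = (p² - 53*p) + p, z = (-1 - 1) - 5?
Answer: -4851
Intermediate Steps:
z = -7 (z = -2 - 5 = -7)
O(p) = p² - 52*p
b = 693 (b = -11*(-52 - 11) = -11*(-63) = 693)
z*b = -7*693 = -4851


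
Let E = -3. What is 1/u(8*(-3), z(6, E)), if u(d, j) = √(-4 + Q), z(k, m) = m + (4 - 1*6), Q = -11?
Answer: -I*√15/15 ≈ -0.2582*I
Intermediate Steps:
z(k, m) = -2 + m (z(k, m) = m + (4 - 6) = m - 2 = -2 + m)
u(d, j) = I*√15 (u(d, j) = √(-4 - 11) = √(-15) = I*√15)
1/u(8*(-3), z(6, E)) = 1/(I*√15) = -I*√15/15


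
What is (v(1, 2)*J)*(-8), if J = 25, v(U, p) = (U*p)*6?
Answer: -2400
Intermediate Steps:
v(U, p) = 6*U*p
(v(1, 2)*J)*(-8) = ((6*1*2)*25)*(-8) = (12*25)*(-8) = 300*(-8) = -2400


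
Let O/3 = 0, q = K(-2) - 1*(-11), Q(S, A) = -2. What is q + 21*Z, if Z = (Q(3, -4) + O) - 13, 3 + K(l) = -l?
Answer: -305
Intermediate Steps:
K(l) = -3 - l
q = 10 (q = (-3 - 1*(-2)) - 1*(-11) = (-3 + 2) + 11 = -1 + 11 = 10)
O = 0 (O = 3*0 = 0)
Z = -15 (Z = (-2 + 0) - 13 = -2 - 13 = -15)
q + 21*Z = 10 + 21*(-15) = 10 - 315 = -305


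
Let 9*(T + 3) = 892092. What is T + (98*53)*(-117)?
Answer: -1525739/3 ≈ -5.0858e+5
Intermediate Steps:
T = 297355/3 (T = -3 + (⅑)*892092 = -3 + 297364/3 = 297355/3 ≈ 99118.)
T + (98*53)*(-117) = 297355/3 + (98*53)*(-117) = 297355/3 + 5194*(-117) = 297355/3 - 607698 = -1525739/3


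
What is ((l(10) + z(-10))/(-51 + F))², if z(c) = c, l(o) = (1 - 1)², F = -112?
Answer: 100/26569 ≈ 0.0037638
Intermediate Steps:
l(o) = 0 (l(o) = 0² = 0)
((l(10) + z(-10))/(-51 + F))² = ((0 - 10)/(-51 - 112))² = (-10/(-163))² = (-10*(-1/163))² = (10/163)² = 100/26569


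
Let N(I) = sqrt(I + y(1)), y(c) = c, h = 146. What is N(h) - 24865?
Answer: -24865 + 7*sqrt(3) ≈ -24853.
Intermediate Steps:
N(I) = sqrt(1 + I) (N(I) = sqrt(I + 1) = sqrt(1 + I))
N(h) - 24865 = sqrt(1 + 146) - 24865 = sqrt(147) - 24865 = 7*sqrt(3) - 24865 = -24865 + 7*sqrt(3)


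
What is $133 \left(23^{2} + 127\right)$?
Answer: $87248$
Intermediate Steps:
$133 \left(23^{2} + 127\right) = 133 \left(529 + 127\right) = 133 \cdot 656 = 87248$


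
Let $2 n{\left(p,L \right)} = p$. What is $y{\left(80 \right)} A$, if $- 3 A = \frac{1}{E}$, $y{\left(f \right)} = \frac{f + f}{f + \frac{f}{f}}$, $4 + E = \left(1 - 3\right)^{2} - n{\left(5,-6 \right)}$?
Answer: $\frac{64}{243} \approx 0.26337$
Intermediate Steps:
$n{\left(p,L \right)} = \frac{p}{2}$
$E = - \frac{5}{2}$ ($E = -4 + \left(\left(1 - 3\right)^{2} - \frac{1}{2} \cdot 5\right) = -4 + \left(\left(-2\right)^{2} - \frac{5}{2}\right) = -4 + \left(4 - \frac{5}{2}\right) = -4 + \frac{3}{2} = - \frac{5}{2} \approx -2.5$)
$y{\left(f \right)} = \frac{2 f}{1 + f}$ ($y{\left(f \right)} = \frac{2 f}{f + 1} = \frac{2 f}{1 + f}$)
$A = \frac{2}{15}$ ($A = - \frac{1}{3 \left(- \frac{5}{2}\right)} = \left(- \frac{1}{3}\right) \left(- \frac{2}{5}\right) = \frac{2}{15} \approx 0.13333$)
$y{\left(80 \right)} A = 2 \cdot 80 \frac{1}{1 + 80} \cdot \frac{2}{15} = 2 \cdot 80 \cdot \frac{1}{81} \cdot \frac{2}{15} = \frac{160}{81} \cdot \frac{2}{15} = \frac{64}{243}$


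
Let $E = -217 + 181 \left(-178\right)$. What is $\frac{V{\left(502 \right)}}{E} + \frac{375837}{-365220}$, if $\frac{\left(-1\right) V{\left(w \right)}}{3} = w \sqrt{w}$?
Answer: $- \frac{125279}{121740} + \frac{1506 \sqrt{502}}{32435} \approx 0.01124$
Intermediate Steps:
$V{\left(w \right)} = - 3 w^{\frac{3}{2}}$ ($V{\left(w \right)} = - 3 w \sqrt{w} = - 3 w^{\frac{3}{2}}$)
$E = -32435$ ($E = -217 - 32218 = -32435$)
$\frac{V{\left(502 \right)}}{E} + \frac{375837}{-365220} = \frac{\left(-3\right) 502^{\frac{3}{2}}}{-32435} + \frac{375837}{-365220} = - 3 \cdot 502 \sqrt{502} \left(- \frac{1}{32435}\right) + 375837 \left(- \frac{1}{365220}\right) = - 1506 \sqrt{502} \left(- \frac{1}{32435}\right) - \frac{125279}{121740} = \frac{1506 \sqrt{502}}{32435} - \frac{125279}{121740} = - \frac{125279}{121740} + \frac{1506 \sqrt{502}}{32435}$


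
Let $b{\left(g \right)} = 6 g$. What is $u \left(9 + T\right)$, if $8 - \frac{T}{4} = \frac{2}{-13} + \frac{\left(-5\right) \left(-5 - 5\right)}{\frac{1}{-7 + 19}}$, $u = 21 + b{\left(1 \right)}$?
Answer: $- \frac{827793}{13} \approx -63676.0$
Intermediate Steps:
$u = 27$ ($u = 21 + 6 \cdot 1 = 21 + 6 = 27$)
$T = - \frac{30776}{13}$ ($T = 32 - 4 \left(\frac{2}{-13} + \frac{\left(-5\right) \left(-5 - 5\right)}{\frac{1}{-7 + 19}}\right) = 32 - 4 \left(2 \left(- \frac{1}{13}\right) + \frac{\left(-5\right) \left(-10\right)}{\frac{1}{12}}\right) = 32 - 4 \left(- \frac{2}{13} + 50 \frac{1}{\frac{1}{12}}\right) = 32 - 4 \left(- \frac{2}{13} + 50 \cdot 12\right) = 32 - 4 \left(- \frac{2}{13} + 600\right) = 32 - \frac{31192}{13} = - \frac{30776}{13} \approx -2367.4$)
$u \left(9 + T\right) = 27 \left(9 - \frac{30776}{13}\right) = 27 \left(- \frac{30659}{13}\right) = - \frac{827793}{13}$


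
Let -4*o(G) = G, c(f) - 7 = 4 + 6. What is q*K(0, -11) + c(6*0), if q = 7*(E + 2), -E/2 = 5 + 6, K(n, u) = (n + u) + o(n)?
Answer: 1557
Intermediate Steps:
c(f) = 17 (c(f) = 7 + (4 + 6) = 7 + 10 = 17)
o(G) = -G/4
K(n, u) = u + 3*n/4 (K(n, u) = (n + u) - n/4 = u + 3*n/4)
E = -22 (E = -2*(5 + 6) = -2*11 = -22)
q = -140 (q = 7*(-22 + 2) = 7*(-20) = -140)
q*K(0, -11) + c(6*0) = -140*(-11 + (3/4)*0) + 17 = -140*(-11 + 0) + 17 = -140*(-11) + 17 = 1540 + 17 = 1557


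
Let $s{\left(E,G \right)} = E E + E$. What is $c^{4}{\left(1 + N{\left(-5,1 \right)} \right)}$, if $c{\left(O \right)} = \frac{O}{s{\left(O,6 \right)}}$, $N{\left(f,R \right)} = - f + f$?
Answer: $\frac{1}{16} \approx 0.0625$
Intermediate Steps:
$s{\left(E,G \right)} = E + E^{2}$ ($s{\left(E,G \right)} = E^{2} + E = E + E^{2}$)
$N{\left(f,R \right)} = 0$
$c{\left(O \right)} = \frac{1}{1 + O}$ ($c{\left(O \right)} = \frac{O}{O \left(1 + O\right)} = O \frac{1}{O \left(1 + O\right)} = \frac{1}{1 + O}$)
$c^{4}{\left(1 + N{\left(-5,1 \right)} \right)} = \left(\frac{1}{1 + \left(1 + 0\right)}\right)^{4} = \left(\frac{1}{1 + 1}\right)^{4} = \left(\frac{1}{2}\right)^{4} = \frac{1}{16}$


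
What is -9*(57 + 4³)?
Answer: -1089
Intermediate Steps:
-9*(57 + 4³) = -9*(57 + 64) = -9*121 = -1089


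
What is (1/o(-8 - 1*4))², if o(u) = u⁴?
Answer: 1/429981696 ≈ 2.3257e-9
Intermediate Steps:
(1/o(-8 - 1*4))² = (1/((-8 - 1*4)⁴))² = (1/((-8 - 4)⁴))² = (1/((-12)⁴))² = (1/20736)² = 1/429981696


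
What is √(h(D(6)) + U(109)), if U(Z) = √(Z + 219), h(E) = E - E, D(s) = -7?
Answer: 2^(¾)*41^(¼) ≈ 4.2557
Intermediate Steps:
h(E) = 0
U(Z) = √(219 + Z)
√(h(D(6)) + U(109)) = √(0 + √(219 + 109)) = √(0 + √328) = √(0 + 2*√82) = √(2*√82) = 2^(¾)*41^(¼)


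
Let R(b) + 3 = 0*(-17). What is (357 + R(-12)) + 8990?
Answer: 9344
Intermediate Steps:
R(b) = -3 (R(b) = -3 + 0*(-17) = -3 + 0 = -3)
(357 + R(-12)) + 8990 = (357 - 3) + 8990 = 354 + 8990 = 9344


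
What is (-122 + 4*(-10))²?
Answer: 26244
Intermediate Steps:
(-122 + 4*(-10))² = (-122 - 40)² = (-162)² = 26244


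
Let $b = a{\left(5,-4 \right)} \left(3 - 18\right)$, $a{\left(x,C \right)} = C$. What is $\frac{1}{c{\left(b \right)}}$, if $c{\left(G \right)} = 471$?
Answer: $\frac{1}{471} \approx 0.0021231$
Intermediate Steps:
$b = 60$ ($b = - 4 \left(3 - 18\right) = \left(-4\right) \left(-15\right) = 60$)
$\frac{1}{c{\left(b \right)}} = \frac{1}{471}$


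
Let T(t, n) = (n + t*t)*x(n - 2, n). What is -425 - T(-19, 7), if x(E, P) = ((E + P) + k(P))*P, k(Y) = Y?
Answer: -49369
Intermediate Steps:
x(E, P) = P*(E + 2*P) (x(E, P) = ((E + P) + P)*P = (E + 2*P)*P = P*(E + 2*P))
T(t, n) = n*(-2 + 3*n)*(n + t²) (T(t, n) = (n + t*t)*(n*((n - 2) + 2*n)) = (n + t²)*(n*((-2 + n) + 2*n)) = (n + t²)*(n*(-2 + 3*n)) = n*(-2 + 3*n)*(n + t²))
-425 - T(-19, 7) = -425 - 7*(-2 + 3*7)*(7 + (-19)²) = -425 - 7*(-2 + 21)*(7 + 361) = -425 - 7*19*368 = -425 - 1*48944 = -425 - 48944 = -49369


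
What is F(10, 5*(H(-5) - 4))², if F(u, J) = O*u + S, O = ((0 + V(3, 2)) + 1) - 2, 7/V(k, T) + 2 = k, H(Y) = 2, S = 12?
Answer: 5184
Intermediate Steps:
V(k, T) = 7/(-2 + k)
O = 6 (O = ((0 + 7/(-2 + 3)) + 1) - 2 = ((0 + 7/1) + 1) - 2 = ((0 + 7*1) + 1) - 2 = ((0 + 7) + 1) - 2 = (7 + 1) - 2 = 8 - 2 = 6)
F(u, J) = 12 + 6*u (F(u, J) = 6*u + 12 = 12 + 6*u)
F(10, 5*(H(-5) - 4))² = (12 + 6*10)² = (12 + 60)² = 72² = 5184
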